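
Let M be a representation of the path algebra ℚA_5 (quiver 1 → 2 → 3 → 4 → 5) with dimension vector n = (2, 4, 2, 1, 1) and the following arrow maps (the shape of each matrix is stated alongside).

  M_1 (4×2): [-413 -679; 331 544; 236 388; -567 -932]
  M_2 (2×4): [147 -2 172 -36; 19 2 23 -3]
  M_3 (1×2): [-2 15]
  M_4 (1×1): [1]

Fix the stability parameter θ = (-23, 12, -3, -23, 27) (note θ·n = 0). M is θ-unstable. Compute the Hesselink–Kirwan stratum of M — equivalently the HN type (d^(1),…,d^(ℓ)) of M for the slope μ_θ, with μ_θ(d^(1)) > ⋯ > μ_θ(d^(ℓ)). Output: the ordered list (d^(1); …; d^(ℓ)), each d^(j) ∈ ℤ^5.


Barcode: M ≅ I[1,3], I[1,5], I[2,2]^2. HN layers by μ_θ (5 steps, strictly decreasing):
  μ^(1)=27; μ^(2)=12; μ^(3)=9/2; μ^(4)=-14/3; μ^(5)=-23

((0, 0, 0, 0, 1); (0, 2, 0, 0, 0); (0, 1, 1, 0, 0); (0, 1, 1, 1, 0); (2, 0, 0, 0, 0))


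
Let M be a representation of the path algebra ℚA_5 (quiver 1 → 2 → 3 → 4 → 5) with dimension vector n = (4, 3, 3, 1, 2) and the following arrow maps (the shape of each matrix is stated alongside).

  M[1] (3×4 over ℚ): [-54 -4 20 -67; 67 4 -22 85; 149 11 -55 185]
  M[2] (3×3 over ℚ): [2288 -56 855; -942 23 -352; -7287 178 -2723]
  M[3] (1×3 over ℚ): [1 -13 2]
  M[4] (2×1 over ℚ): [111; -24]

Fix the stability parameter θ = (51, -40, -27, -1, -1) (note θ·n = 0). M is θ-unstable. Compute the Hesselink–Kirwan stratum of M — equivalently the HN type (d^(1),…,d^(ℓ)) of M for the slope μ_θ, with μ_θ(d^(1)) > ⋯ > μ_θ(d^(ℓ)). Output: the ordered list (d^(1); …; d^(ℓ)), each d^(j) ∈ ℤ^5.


Barcode: M ≅ I[1,1], I[1,3]^2, I[1,5], I[5,5]. HN layers by μ_θ (3 steps, strictly decreasing):
  μ^(1)=51; μ^(2)=-1; μ^(3)=-16/3

((1, 0, 0, 0, 0); (0, 0, 0, 1, 2); (3, 3, 3, 0, 0))


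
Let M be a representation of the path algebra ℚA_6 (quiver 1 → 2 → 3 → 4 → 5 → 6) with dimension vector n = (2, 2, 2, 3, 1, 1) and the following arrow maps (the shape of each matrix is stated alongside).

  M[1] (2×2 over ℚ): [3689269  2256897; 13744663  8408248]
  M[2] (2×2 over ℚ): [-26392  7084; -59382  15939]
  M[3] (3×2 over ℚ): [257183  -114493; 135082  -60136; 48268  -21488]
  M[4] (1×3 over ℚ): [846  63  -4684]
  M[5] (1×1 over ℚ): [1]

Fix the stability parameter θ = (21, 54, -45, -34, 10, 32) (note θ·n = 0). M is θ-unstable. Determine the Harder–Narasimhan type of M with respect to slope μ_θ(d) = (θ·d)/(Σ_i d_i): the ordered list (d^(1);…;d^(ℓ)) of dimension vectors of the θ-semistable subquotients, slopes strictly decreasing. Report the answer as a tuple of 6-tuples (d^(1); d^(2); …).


Via rank(M_{q-1}∘⋯∘M_p): M ≅ I[1,2], I[1,6], I[3,4], I[4,4].
μ_θ-semistable layers: μ^(1)=54; μ^(2)=32; μ^(3)=21; μ^(4)=10; μ^(5)=-1; μ^(6)=-34; μ^(7)=-45

((0, 1, 0, 0, 0, 0); (0, 0, 0, 0, 0, 1); (1, 0, 0, 0, 0, 0); (0, 0, 0, 0, 1, 0); (1, 1, 1, 1, 0, 0); (0, 0, 0, 2, 0, 0); (0, 0, 1, 0, 0, 0))


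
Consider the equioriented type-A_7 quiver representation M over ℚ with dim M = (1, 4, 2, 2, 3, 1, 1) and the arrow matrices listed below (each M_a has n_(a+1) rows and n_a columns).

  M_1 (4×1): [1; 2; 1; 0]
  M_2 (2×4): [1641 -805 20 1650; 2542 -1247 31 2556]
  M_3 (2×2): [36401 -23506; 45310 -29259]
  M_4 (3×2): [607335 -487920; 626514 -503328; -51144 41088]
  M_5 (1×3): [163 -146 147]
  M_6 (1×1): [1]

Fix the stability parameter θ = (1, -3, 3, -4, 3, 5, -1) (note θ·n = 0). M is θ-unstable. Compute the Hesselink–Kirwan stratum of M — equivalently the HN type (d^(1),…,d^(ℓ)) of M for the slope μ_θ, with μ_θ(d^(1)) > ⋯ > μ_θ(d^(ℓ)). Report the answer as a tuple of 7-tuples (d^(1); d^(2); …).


Via rank(M_{q-1}∘⋯∘M_p): M ≅ I[1,7], I[2,2]^2, I[2,4], I[5,5]^2.
μ_θ-semistable layers: μ^(1)=3; μ^(2)=7/3; μ^(3)=-1/2; μ^(4)=-1; μ^(5)=-3

((0, 0, 0, 0, 2, 0, 0); (0, 0, 0, 0, 1, 1, 1); (0, 0, 2, 2, 0, 0, 0); (1, 1, 0, 0, 0, 0, 0); (0, 3, 0, 0, 0, 0, 0))


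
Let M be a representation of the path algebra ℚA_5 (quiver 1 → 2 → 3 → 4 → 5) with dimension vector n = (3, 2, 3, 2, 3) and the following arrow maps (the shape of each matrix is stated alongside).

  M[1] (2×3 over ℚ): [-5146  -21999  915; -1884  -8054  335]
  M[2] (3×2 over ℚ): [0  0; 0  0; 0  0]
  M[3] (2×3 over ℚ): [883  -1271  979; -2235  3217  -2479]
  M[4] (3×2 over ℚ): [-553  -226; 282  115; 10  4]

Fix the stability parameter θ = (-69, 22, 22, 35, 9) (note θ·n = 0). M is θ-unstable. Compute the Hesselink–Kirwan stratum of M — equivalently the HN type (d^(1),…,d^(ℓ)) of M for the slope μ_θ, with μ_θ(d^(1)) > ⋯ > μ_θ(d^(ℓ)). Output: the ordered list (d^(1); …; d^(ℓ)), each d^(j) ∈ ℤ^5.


Via rank(M_{q-1}∘⋯∘M_p): M ≅ I[1,1], I[1,2]^2, I[3,3], I[3,5]^2, I[5,5].
μ_θ-semistable layers: μ^(1)=22; μ^(2)=9; μ^(3)=-69

((0, 2, 3, 2, 2); (0, 0, 0, 0, 1); (3, 0, 0, 0, 0))


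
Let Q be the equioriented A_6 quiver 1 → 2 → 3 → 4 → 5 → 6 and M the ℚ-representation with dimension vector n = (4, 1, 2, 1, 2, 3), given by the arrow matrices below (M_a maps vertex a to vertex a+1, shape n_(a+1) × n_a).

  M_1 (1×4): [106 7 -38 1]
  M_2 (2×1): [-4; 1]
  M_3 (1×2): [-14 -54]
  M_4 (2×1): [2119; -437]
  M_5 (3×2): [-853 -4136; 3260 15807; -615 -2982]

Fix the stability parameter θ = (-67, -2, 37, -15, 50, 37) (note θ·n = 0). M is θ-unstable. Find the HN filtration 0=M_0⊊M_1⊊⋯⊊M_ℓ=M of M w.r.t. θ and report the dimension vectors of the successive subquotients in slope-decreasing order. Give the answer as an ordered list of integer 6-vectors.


Barcode: M ≅ I[1,1]^3, I[1,6], I[3,3], I[5,6], I[6,6]. HN layers by μ_θ (5 steps, strictly decreasing):
  μ^(1)=87/2; μ^(2)=37; μ^(3)=11; μ^(4)=-2; μ^(5)=-67

((0, 0, 0, 0, 2, 2); (0, 0, 1, 0, 0, 1); (0, 0, 1, 1, 0, 0); (0, 1, 0, 0, 0, 0); (4, 0, 0, 0, 0, 0))


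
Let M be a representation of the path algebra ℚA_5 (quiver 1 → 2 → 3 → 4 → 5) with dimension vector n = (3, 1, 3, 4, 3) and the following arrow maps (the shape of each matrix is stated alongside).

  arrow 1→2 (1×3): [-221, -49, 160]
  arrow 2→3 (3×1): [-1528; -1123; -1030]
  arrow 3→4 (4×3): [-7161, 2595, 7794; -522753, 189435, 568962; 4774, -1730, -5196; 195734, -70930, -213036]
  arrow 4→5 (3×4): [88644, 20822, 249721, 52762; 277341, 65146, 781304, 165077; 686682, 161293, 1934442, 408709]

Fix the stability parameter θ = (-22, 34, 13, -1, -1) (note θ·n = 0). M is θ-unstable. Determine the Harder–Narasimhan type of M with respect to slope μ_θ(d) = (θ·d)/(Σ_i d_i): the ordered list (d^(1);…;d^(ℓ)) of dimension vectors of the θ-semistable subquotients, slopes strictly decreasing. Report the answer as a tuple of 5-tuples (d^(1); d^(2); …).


Interval decomposition of M: I[1,1]^2, I[1,5], I[3,3]^2, I[4,4], I[4,5]^2.
HN type (ℓ=4): μ^(1)=13; μ^(2)=45/4; μ^(3)=-1; μ^(4)=-22

((0, 0, 2, 0, 0); (0, 1, 1, 1, 1); (0, 0, 0, 3, 2); (3, 0, 0, 0, 0))


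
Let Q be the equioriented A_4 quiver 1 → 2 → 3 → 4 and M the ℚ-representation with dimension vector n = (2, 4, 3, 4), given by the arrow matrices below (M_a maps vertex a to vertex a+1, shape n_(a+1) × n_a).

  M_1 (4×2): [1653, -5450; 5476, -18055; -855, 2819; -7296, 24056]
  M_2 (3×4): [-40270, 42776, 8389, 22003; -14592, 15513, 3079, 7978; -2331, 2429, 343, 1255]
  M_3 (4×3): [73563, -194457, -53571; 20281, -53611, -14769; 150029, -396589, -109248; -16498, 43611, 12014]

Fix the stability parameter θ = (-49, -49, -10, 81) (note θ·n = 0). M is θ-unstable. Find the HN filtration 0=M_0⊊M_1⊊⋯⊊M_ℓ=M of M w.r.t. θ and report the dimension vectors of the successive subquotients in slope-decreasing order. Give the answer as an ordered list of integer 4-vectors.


Via rank(M_{q-1}∘⋯∘M_p): M ≅ I[1,4]^2, I[2,2], I[2,4], I[4,4].
μ_θ-semistable layers: μ^(1)=81; μ^(2)=-10; μ^(3)=-49

((0, 0, 0, 4); (0, 0, 3, 0); (2, 4, 0, 0))


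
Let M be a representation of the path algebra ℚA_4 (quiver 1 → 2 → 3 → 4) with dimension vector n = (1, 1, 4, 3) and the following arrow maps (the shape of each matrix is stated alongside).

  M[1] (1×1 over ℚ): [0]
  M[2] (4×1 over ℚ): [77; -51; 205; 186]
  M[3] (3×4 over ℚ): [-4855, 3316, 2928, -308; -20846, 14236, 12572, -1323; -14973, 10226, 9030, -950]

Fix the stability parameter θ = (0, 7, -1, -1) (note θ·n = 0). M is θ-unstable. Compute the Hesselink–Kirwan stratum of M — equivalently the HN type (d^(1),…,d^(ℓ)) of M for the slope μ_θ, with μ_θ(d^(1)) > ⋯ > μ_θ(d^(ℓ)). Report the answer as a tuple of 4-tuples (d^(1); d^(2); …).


Interval decomposition of M: I[1,1], I[2,4], I[3,3], I[3,4]^2.
HN type (ℓ=3): μ^(1)=5/3; μ^(2)=0; μ^(3)=-1

((0, 1, 1, 1); (1, 0, 0, 0); (0, 0, 3, 2))


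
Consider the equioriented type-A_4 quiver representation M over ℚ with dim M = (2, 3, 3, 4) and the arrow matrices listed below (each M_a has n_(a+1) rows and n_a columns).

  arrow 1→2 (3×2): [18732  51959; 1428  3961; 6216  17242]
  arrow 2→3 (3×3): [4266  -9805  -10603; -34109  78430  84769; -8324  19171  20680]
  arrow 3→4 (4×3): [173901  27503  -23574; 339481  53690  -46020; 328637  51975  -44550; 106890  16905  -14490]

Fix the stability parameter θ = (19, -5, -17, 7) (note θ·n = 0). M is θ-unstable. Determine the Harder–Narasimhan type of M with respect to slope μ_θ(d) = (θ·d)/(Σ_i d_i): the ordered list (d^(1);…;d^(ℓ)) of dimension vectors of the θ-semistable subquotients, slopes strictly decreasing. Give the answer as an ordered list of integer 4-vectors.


Via rank(M_{q-1}∘⋯∘M_p): M ≅ I[1,1], I[1,4], I[2,3], I[2,4], I[4,4]^2.
μ_θ-semistable layers: μ^(1)=19; μ^(2)=7; μ^(3)=-1; μ^(4)=-11

((1, 0, 0, 0); (0, 0, 0, 4); (1, 1, 1, 0); (0, 2, 2, 0))


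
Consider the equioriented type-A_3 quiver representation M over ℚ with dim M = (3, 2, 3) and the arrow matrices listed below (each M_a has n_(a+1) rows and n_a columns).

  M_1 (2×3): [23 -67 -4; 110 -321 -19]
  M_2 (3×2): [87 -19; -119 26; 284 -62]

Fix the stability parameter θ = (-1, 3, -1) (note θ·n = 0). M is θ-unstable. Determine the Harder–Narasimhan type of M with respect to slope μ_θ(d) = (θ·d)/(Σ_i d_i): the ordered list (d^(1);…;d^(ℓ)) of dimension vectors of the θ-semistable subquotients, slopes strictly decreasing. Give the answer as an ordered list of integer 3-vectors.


Barcode: M ≅ I[1,1], I[1,3]^2, I[3,3]. HN layers by μ_θ (2 steps, strictly decreasing):
  μ^(1)=1; μ^(2)=-1

((0, 2, 2); (3, 0, 1))


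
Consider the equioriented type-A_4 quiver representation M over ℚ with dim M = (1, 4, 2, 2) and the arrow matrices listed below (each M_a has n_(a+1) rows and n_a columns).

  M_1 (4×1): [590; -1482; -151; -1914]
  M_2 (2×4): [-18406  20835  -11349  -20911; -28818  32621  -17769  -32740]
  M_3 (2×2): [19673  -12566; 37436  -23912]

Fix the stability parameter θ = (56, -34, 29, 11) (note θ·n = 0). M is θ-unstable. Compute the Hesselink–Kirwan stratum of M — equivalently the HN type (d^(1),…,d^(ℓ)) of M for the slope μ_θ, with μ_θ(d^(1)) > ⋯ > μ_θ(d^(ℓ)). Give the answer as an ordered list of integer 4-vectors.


Barcode: M ≅ I[1,4], I[2,2]^2, I[2,3], I[4,4]. HN layers by μ_θ (4 steps, strictly decreasing):
  μ^(1)=29; μ^(2)=20; μ^(3)=11; μ^(4)=-34

((0, 0, 1, 0); (0, 0, 1, 1); (1, 1, 0, 1); (0, 3, 0, 0))


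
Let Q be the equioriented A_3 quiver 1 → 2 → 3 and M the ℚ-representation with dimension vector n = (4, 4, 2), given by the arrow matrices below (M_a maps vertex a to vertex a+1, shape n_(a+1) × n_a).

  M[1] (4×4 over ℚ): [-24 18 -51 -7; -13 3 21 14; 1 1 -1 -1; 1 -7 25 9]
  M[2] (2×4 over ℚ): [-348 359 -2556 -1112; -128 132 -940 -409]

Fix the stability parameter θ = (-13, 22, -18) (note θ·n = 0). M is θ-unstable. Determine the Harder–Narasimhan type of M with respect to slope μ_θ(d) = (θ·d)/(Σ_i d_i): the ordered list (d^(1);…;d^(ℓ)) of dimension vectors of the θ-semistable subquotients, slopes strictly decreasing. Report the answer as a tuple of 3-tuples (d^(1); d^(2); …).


Interval decomposition of M: I[1,2]^2, I[1,3]^2.
HN type (ℓ=3): μ^(1)=22; μ^(2)=2; μ^(3)=-13

((0, 2, 0); (0, 2, 2); (4, 0, 0))


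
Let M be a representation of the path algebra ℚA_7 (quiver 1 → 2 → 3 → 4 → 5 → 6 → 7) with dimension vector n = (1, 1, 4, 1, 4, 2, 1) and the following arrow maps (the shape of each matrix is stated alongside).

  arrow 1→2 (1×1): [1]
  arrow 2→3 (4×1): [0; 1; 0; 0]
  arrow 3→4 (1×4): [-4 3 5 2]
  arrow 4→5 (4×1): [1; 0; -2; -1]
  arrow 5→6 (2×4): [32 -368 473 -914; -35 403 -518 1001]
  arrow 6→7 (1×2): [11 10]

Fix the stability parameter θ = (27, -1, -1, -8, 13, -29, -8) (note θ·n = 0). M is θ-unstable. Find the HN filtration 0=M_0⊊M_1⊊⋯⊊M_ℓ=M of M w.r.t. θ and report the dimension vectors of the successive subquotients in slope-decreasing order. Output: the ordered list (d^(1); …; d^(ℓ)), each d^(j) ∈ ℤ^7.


Barcode: M ≅ I[1,5], I[3,3]^3, I[5,5], I[5,6], I[5,7]. HN layers by μ_θ (4 steps, strictly decreasing):
  μ^(1)=13; μ^(2)=17/4; μ^(3)=-1; μ^(4)=-8

((0, 0, 0, 0, 2, 0, 0); (1, 1, 1, 1, 0, 0, 0); (0, 0, 3, 0, 0, 0, 0); (0, 0, 0, 0, 2, 2, 1))


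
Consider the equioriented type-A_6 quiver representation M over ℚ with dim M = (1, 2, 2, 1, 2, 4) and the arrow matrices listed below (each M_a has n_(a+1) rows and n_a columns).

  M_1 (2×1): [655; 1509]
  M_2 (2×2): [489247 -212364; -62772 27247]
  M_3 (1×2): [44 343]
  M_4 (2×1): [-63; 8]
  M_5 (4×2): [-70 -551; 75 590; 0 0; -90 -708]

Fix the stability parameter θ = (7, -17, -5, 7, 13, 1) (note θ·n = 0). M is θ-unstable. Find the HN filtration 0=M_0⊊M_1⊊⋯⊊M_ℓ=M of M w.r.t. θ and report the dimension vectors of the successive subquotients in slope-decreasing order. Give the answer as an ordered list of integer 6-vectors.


Barcode: M ≅ I[1,6], I[2,3], I[5,6], I[6,6]^2. HN layers by μ_θ (4 steps, strictly decreasing):
  μ^(1)=7; μ^(2)=1; μ^(3)=-5; μ^(4)=-17

((0, 0, 0, 1, 2, 2); (0, 0, 0, 0, 0, 2); (1, 1, 2, 0, 0, 0); (0, 1, 0, 0, 0, 0))


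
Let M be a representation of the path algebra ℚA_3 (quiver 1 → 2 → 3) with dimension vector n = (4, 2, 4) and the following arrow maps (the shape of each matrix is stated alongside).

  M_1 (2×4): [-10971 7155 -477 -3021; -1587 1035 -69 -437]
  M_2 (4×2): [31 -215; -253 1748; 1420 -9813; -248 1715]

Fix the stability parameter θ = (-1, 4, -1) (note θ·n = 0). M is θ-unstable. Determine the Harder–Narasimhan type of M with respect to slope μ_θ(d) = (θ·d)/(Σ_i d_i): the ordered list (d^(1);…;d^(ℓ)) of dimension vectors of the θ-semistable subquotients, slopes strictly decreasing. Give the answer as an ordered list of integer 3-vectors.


Barcode: M ≅ I[1,1]^3, I[1,3], I[2,3], I[3,3]^2. HN layers by μ_θ (2 steps, strictly decreasing):
  μ^(1)=3/2; μ^(2)=-1

((0, 2, 2); (4, 0, 2))


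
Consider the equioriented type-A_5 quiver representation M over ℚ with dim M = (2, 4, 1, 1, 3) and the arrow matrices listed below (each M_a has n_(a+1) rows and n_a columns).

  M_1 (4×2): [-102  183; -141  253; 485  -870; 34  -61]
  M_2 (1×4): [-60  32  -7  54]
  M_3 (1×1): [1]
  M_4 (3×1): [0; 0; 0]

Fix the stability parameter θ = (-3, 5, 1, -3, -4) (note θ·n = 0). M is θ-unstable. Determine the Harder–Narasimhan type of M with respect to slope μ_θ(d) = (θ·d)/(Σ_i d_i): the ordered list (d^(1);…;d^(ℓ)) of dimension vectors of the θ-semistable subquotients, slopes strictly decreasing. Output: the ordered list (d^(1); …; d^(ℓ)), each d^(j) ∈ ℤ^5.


Barcode: M ≅ I[1,2], I[1,4], I[2,2]^2, I[5,5]^3. HN layers by μ_θ (4 steps, strictly decreasing):
  μ^(1)=5; μ^(2)=1; μ^(3)=-3; μ^(4)=-4

((0, 3, 0, 0, 0); (0, 1, 1, 1, 0); (2, 0, 0, 0, 0); (0, 0, 0, 0, 3))


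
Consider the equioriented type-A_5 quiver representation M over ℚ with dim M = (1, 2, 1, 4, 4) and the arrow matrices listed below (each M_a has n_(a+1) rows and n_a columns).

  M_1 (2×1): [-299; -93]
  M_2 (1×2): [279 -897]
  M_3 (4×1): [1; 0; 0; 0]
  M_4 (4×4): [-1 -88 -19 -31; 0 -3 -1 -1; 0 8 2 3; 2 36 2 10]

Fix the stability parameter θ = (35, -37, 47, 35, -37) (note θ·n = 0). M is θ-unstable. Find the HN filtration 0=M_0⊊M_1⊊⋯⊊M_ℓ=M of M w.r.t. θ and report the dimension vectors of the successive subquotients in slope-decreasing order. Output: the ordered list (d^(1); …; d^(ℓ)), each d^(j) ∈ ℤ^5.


Barcode: M ≅ I[1,2], I[2,5], I[4,4], I[4,5]^2, I[5,5]. HN layers by μ_θ (4 steps, strictly decreasing):
  μ^(1)=35; μ^(2)=15; μ^(3)=-1; μ^(4)=-37

((0, 0, 0, 1, 0); (0, 0, 1, 1, 1); (1, 1, 0, 2, 2); (0, 1, 0, 0, 1))


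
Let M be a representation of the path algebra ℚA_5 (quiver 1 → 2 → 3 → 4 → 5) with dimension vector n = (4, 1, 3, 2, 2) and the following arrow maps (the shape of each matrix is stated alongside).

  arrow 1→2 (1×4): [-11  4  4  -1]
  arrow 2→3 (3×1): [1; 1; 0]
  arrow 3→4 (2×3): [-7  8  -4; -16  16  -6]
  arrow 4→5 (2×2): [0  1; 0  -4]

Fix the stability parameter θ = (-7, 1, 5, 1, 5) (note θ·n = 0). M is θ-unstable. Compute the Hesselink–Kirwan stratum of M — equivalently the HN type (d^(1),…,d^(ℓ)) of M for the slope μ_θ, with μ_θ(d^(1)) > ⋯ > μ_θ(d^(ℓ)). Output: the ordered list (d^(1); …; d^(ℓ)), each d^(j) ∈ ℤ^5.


Interval decomposition of M: I[1,1]^3, I[1,4], I[3,3], I[3,5], I[5,5].
HN type (ℓ=4): μ^(1)=5; μ^(2)=3; μ^(3)=1; μ^(4)=-7

((0, 0, 1, 0, 2); (0, 0, 2, 2, 0); (0, 1, 0, 0, 0); (4, 0, 0, 0, 0))


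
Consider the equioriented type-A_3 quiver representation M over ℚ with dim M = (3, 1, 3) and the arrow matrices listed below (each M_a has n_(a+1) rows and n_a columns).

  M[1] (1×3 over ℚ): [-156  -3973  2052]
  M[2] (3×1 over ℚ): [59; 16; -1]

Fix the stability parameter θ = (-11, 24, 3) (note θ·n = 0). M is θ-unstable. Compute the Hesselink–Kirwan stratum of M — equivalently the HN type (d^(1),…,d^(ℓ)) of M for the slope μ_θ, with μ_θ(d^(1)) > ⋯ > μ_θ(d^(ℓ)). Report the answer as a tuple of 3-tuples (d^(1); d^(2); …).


Barcode: M ≅ I[1,1]^2, I[1,3], I[3,3]^2. HN layers by μ_θ (3 steps, strictly decreasing):
  μ^(1)=27/2; μ^(2)=3; μ^(3)=-11

((0, 1, 1); (0, 0, 2); (3, 0, 0))


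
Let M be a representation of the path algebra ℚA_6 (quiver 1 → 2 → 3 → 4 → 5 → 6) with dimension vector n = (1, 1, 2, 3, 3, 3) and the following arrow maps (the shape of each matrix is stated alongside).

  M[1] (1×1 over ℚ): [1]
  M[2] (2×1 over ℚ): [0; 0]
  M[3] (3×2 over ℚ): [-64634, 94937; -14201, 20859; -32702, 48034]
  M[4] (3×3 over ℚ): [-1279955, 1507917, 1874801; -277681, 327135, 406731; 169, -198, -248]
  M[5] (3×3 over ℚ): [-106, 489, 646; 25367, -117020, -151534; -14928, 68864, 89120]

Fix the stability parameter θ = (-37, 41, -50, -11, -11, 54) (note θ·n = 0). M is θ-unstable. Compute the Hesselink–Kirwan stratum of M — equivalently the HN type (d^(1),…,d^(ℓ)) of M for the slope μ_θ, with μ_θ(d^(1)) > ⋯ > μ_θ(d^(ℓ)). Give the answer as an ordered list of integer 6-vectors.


Interval decomposition of M: I[1,2], I[3,5], I[3,6], I[4,4], I[5,6], I[6,6].
HN type (ℓ=5): μ^(1)=54; μ^(2)=41; μ^(3)=-11; μ^(4)=-37; μ^(5)=-50

((0, 0, 0, 0, 0, 3); (0, 1, 0, 0, 0, 0); (0, 0, 0, 3, 3, 0); (1, 0, 0, 0, 0, 0); (0, 0, 2, 0, 0, 0))


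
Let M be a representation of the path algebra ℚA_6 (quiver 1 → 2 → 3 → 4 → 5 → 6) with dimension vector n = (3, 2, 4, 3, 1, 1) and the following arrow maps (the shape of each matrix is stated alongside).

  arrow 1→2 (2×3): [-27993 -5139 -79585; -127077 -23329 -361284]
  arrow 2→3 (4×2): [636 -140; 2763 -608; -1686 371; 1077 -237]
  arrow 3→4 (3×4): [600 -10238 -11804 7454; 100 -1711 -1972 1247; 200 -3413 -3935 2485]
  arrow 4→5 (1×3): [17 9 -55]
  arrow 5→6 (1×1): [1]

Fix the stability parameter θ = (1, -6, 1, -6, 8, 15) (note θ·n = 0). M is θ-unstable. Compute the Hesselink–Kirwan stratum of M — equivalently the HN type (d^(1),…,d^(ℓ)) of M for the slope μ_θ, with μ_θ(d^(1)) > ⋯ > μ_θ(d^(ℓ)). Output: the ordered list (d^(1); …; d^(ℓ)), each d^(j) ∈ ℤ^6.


Barcode: M ≅ I[1,1], I[1,3], I[1,6], I[3,3], I[3,4], I[4,4]. HN layers by μ_θ (5 steps, strictly decreasing):
  μ^(1)=15; μ^(2)=8; μ^(3)=1; μ^(4)=-5/2; μ^(5)=-6

((0, 0, 0, 0, 0, 1); (0, 0, 0, 0, 1, 0); (1, 0, 2, 0, 0, 0); (2, 2, 2, 2, 0, 0); (0, 0, 0, 1, 0, 0))


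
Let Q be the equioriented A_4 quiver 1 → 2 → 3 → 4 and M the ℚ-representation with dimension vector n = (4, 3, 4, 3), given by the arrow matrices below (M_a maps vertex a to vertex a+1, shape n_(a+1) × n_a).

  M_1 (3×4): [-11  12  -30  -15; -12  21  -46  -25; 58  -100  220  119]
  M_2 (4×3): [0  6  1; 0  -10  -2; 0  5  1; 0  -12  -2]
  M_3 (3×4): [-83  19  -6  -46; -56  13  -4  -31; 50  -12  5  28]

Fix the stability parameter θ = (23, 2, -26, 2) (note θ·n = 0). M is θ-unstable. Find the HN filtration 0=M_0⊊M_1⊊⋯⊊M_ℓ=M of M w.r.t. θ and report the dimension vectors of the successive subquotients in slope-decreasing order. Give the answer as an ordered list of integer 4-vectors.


Barcode: M ≅ I[1,1], I[1,2], I[1,4]^2, I[3,3], I[3,4]. HN layers by μ_θ (5 steps, strictly decreasing):
  μ^(1)=23; μ^(2)=25/2; μ^(3)=2; μ^(4)=-1/3; μ^(5)=-26

((1, 0, 0, 0); (1, 1, 0, 0); (0, 0, 0, 3); (2, 2, 2, 0); (0, 0, 2, 0))


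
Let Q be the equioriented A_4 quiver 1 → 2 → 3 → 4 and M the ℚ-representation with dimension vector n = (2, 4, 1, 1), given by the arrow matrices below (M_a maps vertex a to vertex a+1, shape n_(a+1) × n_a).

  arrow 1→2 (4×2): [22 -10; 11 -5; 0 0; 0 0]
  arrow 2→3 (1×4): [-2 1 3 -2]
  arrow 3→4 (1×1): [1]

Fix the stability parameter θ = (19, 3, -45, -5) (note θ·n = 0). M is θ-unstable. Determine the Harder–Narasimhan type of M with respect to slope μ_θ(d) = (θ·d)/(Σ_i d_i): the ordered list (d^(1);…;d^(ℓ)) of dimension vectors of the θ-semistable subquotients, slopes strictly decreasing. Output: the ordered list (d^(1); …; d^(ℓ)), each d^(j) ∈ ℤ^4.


Interval decomposition of M: I[1,1], I[1,4], I[2,2]^3.
HN type (ℓ=4): μ^(1)=19; μ^(2)=3; μ^(3)=-5; μ^(4)=-23/3

((1, 0, 0, 0); (0, 3, 0, 0); (0, 0, 0, 1); (1, 1, 1, 0))


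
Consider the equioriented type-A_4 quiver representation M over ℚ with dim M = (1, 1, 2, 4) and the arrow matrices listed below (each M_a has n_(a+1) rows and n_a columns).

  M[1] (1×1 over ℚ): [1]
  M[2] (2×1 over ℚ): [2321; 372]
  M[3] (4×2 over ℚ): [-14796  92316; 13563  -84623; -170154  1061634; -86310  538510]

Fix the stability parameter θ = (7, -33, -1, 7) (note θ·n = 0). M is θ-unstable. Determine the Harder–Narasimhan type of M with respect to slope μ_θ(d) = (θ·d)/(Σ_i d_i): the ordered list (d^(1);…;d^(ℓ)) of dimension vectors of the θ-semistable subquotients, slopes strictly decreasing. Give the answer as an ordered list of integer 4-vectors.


Barcode: M ≅ I[1,4], I[3,3], I[4,4]^3. HN layers by μ_θ (3 steps, strictly decreasing):
  μ^(1)=7; μ^(2)=-1; μ^(3)=-13

((0, 0, 0, 4); (0, 0, 2, 0); (1, 1, 0, 0))


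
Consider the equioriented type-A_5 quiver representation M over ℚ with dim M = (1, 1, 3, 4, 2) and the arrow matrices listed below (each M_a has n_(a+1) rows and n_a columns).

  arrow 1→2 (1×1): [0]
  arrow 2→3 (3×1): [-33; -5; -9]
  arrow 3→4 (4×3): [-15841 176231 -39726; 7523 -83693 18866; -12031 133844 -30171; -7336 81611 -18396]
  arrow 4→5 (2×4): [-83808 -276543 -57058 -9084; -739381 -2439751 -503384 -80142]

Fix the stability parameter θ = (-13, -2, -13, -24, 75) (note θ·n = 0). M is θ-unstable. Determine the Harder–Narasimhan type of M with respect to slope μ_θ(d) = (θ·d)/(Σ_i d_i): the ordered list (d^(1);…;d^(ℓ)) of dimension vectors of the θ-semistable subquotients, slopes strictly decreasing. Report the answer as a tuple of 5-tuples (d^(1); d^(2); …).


Via rank(M_{q-1}∘⋯∘M_p): M ≅ I[1,1], I[2,5], I[3,4], I[3,5], I[4,4].
μ_θ-semistable layers: μ^(1)=75; μ^(2)=-13; μ^(3)=-37/2; μ^(4)=-24

((0, 0, 0, 0, 2); (1, 1, 1, 1, 0); (0, 0, 2, 2, 0); (0, 0, 0, 1, 0))


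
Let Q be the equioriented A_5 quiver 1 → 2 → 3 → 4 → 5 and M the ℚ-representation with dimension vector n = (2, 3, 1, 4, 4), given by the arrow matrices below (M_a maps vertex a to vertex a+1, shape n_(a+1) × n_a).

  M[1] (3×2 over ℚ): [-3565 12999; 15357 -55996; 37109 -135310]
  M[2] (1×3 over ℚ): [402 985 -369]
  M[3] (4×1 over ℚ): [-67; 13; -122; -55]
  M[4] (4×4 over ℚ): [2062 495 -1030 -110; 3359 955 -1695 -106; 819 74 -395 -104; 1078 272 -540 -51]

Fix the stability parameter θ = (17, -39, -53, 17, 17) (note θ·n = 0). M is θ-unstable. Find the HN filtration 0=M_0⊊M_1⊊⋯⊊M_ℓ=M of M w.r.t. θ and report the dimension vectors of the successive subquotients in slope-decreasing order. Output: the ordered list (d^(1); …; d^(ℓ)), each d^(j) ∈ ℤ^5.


Via rank(M_{q-1}∘⋯∘M_p): M ≅ I[1,2], I[1,5], I[2,2], I[4,4], I[4,5]^2, I[5,5].
μ_θ-semistable layers: μ^(1)=17; μ^(2)=-11; μ^(3)=-25; μ^(4)=-39

((0, 0, 0, 4, 4); (1, 1, 0, 0, 0); (1, 1, 1, 0, 0); (0, 1, 0, 0, 0))


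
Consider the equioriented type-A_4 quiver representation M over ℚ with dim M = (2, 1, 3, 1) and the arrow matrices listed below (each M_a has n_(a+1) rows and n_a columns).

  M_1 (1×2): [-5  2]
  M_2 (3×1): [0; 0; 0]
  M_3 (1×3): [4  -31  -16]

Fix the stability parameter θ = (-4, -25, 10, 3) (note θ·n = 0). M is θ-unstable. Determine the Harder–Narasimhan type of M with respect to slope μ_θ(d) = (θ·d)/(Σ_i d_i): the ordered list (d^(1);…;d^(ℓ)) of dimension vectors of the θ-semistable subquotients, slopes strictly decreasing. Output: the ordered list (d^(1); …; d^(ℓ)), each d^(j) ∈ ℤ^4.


Barcode: M ≅ I[1,1], I[1,2], I[3,3]^2, I[3,4]. HN layers by μ_θ (4 steps, strictly decreasing):
  μ^(1)=10; μ^(2)=13/2; μ^(3)=-4; μ^(4)=-29/2

((0, 0, 2, 0); (0, 0, 1, 1); (1, 0, 0, 0); (1, 1, 0, 0))


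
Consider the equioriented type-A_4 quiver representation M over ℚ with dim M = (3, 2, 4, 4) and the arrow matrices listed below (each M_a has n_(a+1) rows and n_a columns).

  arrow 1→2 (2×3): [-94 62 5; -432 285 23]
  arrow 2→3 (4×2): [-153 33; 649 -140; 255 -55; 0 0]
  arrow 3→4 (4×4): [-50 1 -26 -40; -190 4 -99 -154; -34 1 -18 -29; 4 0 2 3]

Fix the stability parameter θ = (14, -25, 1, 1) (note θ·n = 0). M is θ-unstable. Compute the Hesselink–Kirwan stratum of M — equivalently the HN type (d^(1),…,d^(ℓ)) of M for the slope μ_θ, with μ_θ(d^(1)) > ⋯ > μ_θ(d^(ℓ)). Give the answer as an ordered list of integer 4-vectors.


Interval decomposition of M: I[1,1], I[1,4]^2, I[3,3], I[3,4], I[4,4].
HN type (ℓ=3): μ^(1)=14; μ^(2)=1; μ^(3)=-11/2

((1, 0, 0, 0); (0, 0, 4, 4); (2, 2, 0, 0))


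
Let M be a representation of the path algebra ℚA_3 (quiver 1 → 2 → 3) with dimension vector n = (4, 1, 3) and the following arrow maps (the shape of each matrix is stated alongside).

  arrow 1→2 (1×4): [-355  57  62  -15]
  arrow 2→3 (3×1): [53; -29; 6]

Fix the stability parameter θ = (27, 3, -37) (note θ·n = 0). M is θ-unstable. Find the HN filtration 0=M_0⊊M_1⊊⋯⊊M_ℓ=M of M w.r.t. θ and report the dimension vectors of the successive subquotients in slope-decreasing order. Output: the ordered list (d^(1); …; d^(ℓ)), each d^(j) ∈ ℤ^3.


Barcode: M ≅ I[1,1]^3, I[1,3], I[3,3]^2. HN layers by μ_θ (3 steps, strictly decreasing):
  μ^(1)=27; μ^(2)=-7/3; μ^(3)=-37

((3, 0, 0); (1, 1, 1); (0, 0, 2))


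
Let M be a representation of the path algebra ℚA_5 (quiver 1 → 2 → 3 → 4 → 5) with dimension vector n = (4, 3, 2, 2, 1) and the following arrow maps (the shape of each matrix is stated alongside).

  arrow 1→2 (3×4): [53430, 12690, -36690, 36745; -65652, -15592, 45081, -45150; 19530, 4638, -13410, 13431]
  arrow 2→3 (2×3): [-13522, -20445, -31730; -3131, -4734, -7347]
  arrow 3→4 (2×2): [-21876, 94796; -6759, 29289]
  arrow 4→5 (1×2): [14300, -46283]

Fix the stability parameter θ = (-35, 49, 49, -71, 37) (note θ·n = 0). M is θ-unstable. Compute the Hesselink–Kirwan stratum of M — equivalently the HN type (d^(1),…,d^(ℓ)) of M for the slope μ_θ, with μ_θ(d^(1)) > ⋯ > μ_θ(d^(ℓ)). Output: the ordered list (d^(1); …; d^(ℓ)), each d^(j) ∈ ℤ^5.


Interval decomposition of M: I[1,1]^2, I[1,2], I[1,5], I[2,3], I[4,4].
HN type (ℓ=5): μ^(1)=49; μ^(2)=37; μ^(3)=9; μ^(4)=-35; μ^(5)=-71

((0, 2, 1, 0, 0); (0, 0, 0, 0, 1); (0, 1, 1, 1, 0); (4, 0, 0, 0, 0); (0, 0, 0, 1, 0))


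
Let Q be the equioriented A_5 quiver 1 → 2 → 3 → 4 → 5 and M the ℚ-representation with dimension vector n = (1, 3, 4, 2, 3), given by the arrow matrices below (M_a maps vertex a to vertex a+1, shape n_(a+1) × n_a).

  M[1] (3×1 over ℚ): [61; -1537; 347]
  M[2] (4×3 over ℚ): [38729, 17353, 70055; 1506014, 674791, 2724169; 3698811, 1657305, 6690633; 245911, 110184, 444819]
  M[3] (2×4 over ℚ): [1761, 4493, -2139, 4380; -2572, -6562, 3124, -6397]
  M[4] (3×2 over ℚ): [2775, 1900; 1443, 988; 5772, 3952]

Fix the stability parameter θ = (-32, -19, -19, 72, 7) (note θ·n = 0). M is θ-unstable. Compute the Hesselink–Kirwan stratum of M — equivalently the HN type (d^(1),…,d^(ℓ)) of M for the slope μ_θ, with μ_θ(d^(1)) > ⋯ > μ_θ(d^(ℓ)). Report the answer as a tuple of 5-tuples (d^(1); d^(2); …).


Barcode: M ≅ I[1,3], I[2,4], I[2,5], I[3,3], I[5,5]^2. HN layers by μ_θ (5 steps, strictly decreasing):
  μ^(1)=72; μ^(2)=79/2; μ^(3)=7; μ^(4)=-19; μ^(5)=-32

((0, 0, 0, 1, 0); (0, 0, 0, 1, 1); (0, 0, 0, 0, 2); (0, 3, 4, 0, 0); (1, 0, 0, 0, 0))


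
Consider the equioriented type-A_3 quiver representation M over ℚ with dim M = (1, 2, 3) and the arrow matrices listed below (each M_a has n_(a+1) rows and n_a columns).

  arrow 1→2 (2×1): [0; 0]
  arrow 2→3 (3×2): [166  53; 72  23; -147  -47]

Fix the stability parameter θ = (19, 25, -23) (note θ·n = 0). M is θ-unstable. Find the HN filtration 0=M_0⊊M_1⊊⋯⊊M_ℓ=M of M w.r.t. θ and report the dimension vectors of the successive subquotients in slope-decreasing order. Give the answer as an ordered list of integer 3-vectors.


Via rank(M_{q-1}∘⋯∘M_p): M ≅ I[1,1], I[2,3]^2, I[3,3].
μ_θ-semistable layers: μ^(1)=19; μ^(2)=1; μ^(3)=-23

((1, 0, 0); (0, 2, 2); (0, 0, 1))


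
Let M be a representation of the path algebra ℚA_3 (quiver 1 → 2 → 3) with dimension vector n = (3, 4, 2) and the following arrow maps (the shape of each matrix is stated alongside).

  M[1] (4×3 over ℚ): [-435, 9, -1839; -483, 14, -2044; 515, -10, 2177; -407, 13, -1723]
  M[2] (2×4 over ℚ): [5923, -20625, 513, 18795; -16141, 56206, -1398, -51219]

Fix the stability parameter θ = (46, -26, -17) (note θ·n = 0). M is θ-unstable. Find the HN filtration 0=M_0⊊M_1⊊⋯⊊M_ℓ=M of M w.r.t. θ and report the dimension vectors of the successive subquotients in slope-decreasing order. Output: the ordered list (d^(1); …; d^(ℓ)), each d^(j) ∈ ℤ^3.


Via rank(M_{q-1}∘⋯∘M_p): M ≅ I[1,2]^2, I[1,3], I[2,3].
μ_θ-semistable layers: μ^(1)=10; μ^(2)=1; μ^(3)=-17; μ^(4)=-26

((2, 2, 0); (1, 1, 1); (0, 0, 1); (0, 1, 0))


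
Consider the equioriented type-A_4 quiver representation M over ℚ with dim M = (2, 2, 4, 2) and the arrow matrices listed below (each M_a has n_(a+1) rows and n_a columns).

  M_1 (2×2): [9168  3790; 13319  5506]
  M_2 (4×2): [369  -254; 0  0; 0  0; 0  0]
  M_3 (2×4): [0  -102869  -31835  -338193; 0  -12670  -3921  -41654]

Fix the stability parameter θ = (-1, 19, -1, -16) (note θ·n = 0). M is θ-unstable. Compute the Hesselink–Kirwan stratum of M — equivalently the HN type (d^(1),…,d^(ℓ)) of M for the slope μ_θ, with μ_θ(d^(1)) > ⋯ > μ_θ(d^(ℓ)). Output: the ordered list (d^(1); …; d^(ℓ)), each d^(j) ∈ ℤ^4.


Barcode: M ≅ I[1,2], I[1,3], I[3,3], I[3,4]^2. HN layers by μ_θ (4 steps, strictly decreasing):
  μ^(1)=19; μ^(2)=9; μ^(3)=-1; μ^(4)=-17/2

((0, 1, 0, 0); (0, 1, 1, 0); (2, 0, 1, 0); (0, 0, 2, 2))


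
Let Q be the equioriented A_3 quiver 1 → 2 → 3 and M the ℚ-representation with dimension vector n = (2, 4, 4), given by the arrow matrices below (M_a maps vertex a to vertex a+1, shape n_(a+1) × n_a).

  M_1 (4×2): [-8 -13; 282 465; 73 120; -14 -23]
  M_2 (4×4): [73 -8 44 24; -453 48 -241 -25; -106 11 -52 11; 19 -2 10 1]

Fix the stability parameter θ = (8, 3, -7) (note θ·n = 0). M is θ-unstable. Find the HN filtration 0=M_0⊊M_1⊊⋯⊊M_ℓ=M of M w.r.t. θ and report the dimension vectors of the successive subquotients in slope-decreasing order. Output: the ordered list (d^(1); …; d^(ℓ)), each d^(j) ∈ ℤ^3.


Interval decomposition of M: I[1,3]^2, I[2,3]^2.
HN type (ℓ=2): μ^(1)=4/3; μ^(2)=-2

((2, 2, 2); (0, 2, 2))


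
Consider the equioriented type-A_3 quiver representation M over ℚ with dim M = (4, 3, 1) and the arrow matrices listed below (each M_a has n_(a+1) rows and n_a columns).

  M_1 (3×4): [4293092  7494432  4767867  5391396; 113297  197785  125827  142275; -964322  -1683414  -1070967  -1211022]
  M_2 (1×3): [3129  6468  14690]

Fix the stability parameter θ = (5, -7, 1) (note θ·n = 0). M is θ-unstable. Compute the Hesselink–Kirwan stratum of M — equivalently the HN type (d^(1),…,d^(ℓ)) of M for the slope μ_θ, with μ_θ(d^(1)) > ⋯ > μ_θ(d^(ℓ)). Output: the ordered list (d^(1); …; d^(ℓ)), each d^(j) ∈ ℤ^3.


Via rank(M_{q-1}∘⋯∘M_p): M ≅ I[1,1]^2, I[1,2], I[1,3], I[2,2].
μ_θ-semistable layers: μ^(1)=5; μ^(2)=1; μ^(3)=-1; μ^(4)=-7

((2, 0, 0); (0, 0, 1); (2, 2, 0); (0, 1, 0))


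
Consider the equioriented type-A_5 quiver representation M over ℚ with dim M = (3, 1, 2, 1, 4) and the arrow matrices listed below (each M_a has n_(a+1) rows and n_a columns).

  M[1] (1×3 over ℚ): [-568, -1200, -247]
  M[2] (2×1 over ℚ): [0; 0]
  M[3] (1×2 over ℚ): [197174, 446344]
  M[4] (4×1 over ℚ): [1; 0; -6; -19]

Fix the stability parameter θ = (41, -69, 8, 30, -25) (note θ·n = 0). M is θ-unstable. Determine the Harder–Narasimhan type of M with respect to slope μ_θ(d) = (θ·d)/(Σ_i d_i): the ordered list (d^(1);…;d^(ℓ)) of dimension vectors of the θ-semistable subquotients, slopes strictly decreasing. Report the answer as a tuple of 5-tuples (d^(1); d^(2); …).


Via rank(M_{q-1}∘⋯∘M_p): M ≅ I[1,1]^2, I[1,2], I[3,3], I[3,5], I[5,5]^3.
μ_θ-semistable layers: μ^(1)=41; μ^(2)=8; μ^(3)=13/3; μ^(4)=-14; μ^(5)=-25

((2, 0, 0, 0, 0); (0, 0, 1, 0, 0); (0, 0, 1, 1, 1); (1, 1, 0, 0, 0); (0, 0, 0, 0, 3))


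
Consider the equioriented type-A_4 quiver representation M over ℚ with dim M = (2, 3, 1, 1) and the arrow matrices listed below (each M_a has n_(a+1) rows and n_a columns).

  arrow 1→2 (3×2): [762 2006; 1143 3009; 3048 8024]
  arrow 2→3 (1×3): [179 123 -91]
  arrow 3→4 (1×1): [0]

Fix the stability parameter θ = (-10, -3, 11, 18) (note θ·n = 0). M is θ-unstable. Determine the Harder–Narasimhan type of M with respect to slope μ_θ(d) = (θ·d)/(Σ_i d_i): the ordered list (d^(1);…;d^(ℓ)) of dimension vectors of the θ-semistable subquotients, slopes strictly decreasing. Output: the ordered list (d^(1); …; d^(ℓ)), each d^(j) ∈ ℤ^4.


Interval decomposition of M: I[1,1], I[1,3], I[2,2]^2, I[4,4].
HN type (ℓ=4): μ^(1)=18; μ^(2)=11; μ^(3)=-3; μ^(4)=-10

((0, 0, 0, 1); (0, 0, 1, 0); (0, 3, 0, 0); (2, 0, 0, 0))


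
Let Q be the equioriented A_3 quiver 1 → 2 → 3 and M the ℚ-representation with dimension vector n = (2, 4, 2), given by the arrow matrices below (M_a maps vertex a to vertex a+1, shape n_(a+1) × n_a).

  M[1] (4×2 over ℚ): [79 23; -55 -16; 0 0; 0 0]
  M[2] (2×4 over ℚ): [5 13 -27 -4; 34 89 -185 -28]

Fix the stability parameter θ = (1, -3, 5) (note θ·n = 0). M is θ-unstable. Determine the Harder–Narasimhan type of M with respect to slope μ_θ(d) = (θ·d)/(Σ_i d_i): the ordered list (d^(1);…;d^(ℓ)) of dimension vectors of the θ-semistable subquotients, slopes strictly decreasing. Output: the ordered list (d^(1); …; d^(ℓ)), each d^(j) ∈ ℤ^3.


Interval decomposition of M: I[1,3]^2, I[2,2]^2.
HN type (ℓ=3): μ^(1)=5; μ^(2)=-1; μ^(3)=-3

((0, 0, 2); (2, 2, 0); (0, 2, 0))


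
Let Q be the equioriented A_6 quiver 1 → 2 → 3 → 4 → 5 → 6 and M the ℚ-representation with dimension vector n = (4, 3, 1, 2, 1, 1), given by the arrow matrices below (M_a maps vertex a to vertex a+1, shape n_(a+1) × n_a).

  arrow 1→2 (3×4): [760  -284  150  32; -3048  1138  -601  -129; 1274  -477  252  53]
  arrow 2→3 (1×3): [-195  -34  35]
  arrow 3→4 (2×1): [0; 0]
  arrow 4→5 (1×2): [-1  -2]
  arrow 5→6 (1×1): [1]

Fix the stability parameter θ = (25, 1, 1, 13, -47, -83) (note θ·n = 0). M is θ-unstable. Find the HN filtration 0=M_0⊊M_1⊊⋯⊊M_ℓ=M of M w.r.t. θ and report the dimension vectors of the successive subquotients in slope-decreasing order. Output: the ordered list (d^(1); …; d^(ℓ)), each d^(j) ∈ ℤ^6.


Interval decomposition of M: I[1,1], I[1,2]^2, I[1,3], I[4,4], I[4,6].
HN type (ℓ=4): μ^(1)=25; μ^(2)=13; μ^(3)=9; μ^(4)=-39

((1, 0, 0, 0, 0, 0); (2, 2, 0, 1, 0, 0); (1, 1, 1, 0, 0, 0); (0, 0, 0, 1, 1, 1))


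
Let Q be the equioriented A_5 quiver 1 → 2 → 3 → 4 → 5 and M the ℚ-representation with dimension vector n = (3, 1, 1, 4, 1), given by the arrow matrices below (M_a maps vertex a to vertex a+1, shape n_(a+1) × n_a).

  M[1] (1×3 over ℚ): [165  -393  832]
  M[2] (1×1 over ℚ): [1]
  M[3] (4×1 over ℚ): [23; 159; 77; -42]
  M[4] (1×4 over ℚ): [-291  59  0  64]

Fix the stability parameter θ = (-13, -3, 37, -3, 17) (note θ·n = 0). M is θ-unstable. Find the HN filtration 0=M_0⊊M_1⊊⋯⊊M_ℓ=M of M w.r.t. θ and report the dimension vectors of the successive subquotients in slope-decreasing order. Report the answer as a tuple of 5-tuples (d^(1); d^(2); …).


Interval decomposition of M: I[1,1]^2, I[1,4], I[4,4]^2, I[4,5].
HN type (ℓ=3): μ^(1)=17; μ^(2)=-3; μ^(3)=-13

((0, 0, 1, 1, 1); (0, 1, 0, 3, 0); (3, 0, 0, 0, 0))


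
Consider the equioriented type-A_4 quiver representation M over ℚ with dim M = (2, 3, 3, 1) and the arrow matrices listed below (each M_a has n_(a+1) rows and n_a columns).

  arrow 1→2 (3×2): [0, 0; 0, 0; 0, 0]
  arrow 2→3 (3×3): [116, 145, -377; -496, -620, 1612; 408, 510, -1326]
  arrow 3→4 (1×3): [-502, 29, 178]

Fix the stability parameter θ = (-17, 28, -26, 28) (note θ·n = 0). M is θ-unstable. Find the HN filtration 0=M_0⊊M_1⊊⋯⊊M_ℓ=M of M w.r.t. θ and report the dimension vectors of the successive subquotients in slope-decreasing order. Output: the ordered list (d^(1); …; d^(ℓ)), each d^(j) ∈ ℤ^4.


Interval decomposition of M: I[1,1]^2, I[2,2]^2, I[2,4], I[3,3]^2.
HN type (ℓ=4): μ^(1)=28; μ^(2)=1; μ^(3)=-17; μ^(4)=-26

((0, 2, 0, 1); (0, 1, 1, 0); (2, 0, 0, 0); (0, 0, 2, 0))


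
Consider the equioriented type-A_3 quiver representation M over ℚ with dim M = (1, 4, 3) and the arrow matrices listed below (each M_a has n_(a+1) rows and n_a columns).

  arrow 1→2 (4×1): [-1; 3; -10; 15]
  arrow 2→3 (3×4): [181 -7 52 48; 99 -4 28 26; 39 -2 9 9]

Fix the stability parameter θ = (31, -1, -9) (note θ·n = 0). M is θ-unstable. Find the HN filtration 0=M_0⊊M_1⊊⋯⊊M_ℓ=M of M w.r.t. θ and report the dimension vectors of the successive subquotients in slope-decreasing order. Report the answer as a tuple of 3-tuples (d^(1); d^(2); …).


Barcode: M ≅ I[1,3], I[2,2], I[2,3]^2. HN layers by μ_θ (3 steps, strictly decreasing):
  μ^(1)=7; μ^(2)=-1; μ^(3)=-5

((1, 1, 1); (0, 1, 0); (0, 2, 2))


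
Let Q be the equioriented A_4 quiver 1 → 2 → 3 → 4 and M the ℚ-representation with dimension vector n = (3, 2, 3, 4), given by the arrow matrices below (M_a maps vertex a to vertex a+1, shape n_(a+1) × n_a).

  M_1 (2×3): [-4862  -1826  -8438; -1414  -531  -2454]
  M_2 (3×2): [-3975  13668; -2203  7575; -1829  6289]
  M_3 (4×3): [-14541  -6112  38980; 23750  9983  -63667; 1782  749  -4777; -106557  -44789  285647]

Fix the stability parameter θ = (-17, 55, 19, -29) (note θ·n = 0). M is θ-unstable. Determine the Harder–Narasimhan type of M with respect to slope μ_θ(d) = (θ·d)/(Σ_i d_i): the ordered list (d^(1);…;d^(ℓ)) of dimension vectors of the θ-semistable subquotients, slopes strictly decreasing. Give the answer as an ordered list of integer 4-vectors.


Barcode: M ≅ I[1,1], I[1,4]^2, I[3,4], I[4,4]. HN layers by μ_θ (4 steps, strictly decreasing):
  μ^(1)=15; μ^(2)=-5; μ^(3)=-17; μ^(4)=-29

((0, 2, 2, 2); (0, 0, 1, 1); (3, 0, 0, 0); (0, 0, 0, 1))
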